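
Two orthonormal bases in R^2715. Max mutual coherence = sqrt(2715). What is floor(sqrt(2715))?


52^2 = 2704 <= 2715 < 2809 = 53^2, so 52 <= sqrt(2715) < 53.
floor(sqrt(2715)) = 52.

52


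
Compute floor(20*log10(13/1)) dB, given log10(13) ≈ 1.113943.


||x||/||e|| = 13/1 = 13.
log10(13) ≈ 1.113943.
20*log10(||x||/||e||) ≈ 20*1.113943 = 22.27886.
floor(22.27886) = 22.

22


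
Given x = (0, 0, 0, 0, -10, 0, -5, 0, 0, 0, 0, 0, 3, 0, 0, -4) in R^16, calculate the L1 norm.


Non-zero entries: [(4, -10), (6, -5), (12, 3), (15, -4)]
Absolute values: [10, 5, 3, 4]
||x||_1 = sum = 22.

22


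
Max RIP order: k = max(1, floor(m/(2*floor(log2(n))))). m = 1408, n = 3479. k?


floor(log2(3479)) = 11.
2*11 = 22.
m/(2*floor(log2(n))) = 1408/22 ≈ 64.0.
floor = 64.
k = max(1, 64) = 64.

64


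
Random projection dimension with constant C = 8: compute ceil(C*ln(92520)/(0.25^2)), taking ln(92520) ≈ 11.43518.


ln(92520) ≈ 11.43518.
eps^2 = 0.25^2 = 0.0625.
C*ln(N)/eps^2 ≈ 8*11.43518/0.0625 ≈ 1463.703.
m = ceil(1463.703) = 1464.

1464


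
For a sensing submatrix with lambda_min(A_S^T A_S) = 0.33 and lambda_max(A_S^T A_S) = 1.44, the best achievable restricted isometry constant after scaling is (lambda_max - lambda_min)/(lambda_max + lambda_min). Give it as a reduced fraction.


lambda_max - lambda_min = 1.44 - 0.33 = 1.11.
lambda_max + lambda_min = 1.44 + 0.33 = 1.77.
delta = 1.11/1.77 = 111/177 = 37/59.

37/59


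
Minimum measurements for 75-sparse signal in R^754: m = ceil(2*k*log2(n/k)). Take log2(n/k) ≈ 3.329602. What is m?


log2(n/k) = log2(754/75) ≈ 3.329602.
2*k*log2(n/k) ≈ 2*75*3.329602 = 499.4403.
m = ceil(499.4403) = 500.

500


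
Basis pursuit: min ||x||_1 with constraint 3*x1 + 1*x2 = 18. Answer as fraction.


Axis intercepts:
  x1 = 6, x2 = 0: L1 = 6
  x1 = 0, x2 = 18: L1 = 18
x* = (6, 0)
||x*||_1 = 6.

6


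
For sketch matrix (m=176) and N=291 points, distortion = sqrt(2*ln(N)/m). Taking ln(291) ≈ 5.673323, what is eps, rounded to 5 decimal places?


ln(291) ≈ 5.673323.
2*ln(N)/m ≈ 2*5.673323/176 ≈ 0.06446958.
eps = sqrt(0.06446958) ≈ 0.2539086 ≈ 0.25391.

0.25391


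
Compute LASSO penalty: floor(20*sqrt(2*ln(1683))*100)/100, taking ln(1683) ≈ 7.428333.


ln(1683) ≈ 7.428333.
2*ln(n) ≈ 14.856666.
sqrt(2*ln(n)) ≈ sqrt(14.856666) ≈ 3.854435.
lambda ≈ 20*3.854435 = 77.0887.
floor(lambda*100)/100 = 77.08.

77.08


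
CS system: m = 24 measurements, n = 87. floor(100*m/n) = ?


100*m/n = 100*24/87 ≈ 27.5862.
floor = 27.

27


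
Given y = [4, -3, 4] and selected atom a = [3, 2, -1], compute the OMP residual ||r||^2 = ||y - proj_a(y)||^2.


a^T a = 14.
a^T y = 2.
coeff = 2/14 = 1/7.
||r||^2 = 285/7.

285/7


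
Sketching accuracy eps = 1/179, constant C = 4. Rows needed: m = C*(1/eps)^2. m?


1/eps = 179.
(1/eps)^2 = 32041.
m = 4*32041 = 128164.

128164


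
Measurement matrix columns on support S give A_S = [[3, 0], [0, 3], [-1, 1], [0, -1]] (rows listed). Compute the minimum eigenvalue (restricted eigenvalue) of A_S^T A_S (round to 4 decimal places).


A_S^T A_S = [[10, -1], [-1, 11]].
trace = 21.
det = 109.
disc = trace^2 - 4*det = 441 - 4*109 = 5.
sqrt(5) ≈ 2.236068.
lam_min = (21 - sqrt(5))/2 ≈ (21 - 2.236068)/2 = 9.381966 ≈ 9.3820.

9.3820


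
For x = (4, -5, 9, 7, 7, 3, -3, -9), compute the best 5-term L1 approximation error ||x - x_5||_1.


Sorted |x_i| descending: [9, 9, 7, 7, 5, 4, 3, 3]
Keep top 5: [9, 9, 7, 7, 5]
Tail entries: [4, 3, 3]
L1 error = sum of tail = 10.

10


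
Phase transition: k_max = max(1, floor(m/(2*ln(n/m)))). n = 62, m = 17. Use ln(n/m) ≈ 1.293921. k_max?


n/m = 62/17.
ln(n/m) ≈ 1.293921.
2*ln(n/m) ≈ 2.587842.
m/(2*ln(n/m)) ≈ 17/2.587842 ≈ 6.5692.
floor = 6.
k_max = max(1, 6) = 6.

6


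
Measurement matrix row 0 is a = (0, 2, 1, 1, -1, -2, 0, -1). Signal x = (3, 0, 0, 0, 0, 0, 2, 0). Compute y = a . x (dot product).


Non-zero terms: ['0*3', '0*2']
Products: [0, 0]
y = sum = 0.

0


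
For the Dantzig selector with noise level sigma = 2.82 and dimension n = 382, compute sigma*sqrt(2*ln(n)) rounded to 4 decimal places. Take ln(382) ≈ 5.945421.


ln(382) ≈ 5.945421.
2*ln(n) ≈ 11.890842.
sqrt(2*ln(n)) ≈ sqrt(11.890842) ≈ 3.44831.
threshold ≈ 2.82*3.44831 = 9.7242342 ≈ 9.7242.

9.7242


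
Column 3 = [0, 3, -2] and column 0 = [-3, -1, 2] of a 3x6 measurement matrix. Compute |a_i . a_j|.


Inner product: 0*-3 + 3*-1 + -2*2
Products: [0, -3, -4]
Sum = -7.
|dot| = 7.

7


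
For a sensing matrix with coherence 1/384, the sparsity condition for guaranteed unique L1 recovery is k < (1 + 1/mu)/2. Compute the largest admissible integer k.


1/mu = 384.
1 + 1/mu = 385.
(1 + 1/mu)/2 = 192.5 is not an integer, so k_max = floor(192.5) = 192.

192


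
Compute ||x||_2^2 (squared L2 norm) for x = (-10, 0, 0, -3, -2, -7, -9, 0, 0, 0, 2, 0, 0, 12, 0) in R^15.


Non-zero entries: [(0, -10), (3, -3), (4, -2), (5, -7), (6, -9), (10, 2), (13, 12)]
Squares: [100, 9, 4, 49, 81, 4, 144]
||x||_2^2 = sum = 391.

391


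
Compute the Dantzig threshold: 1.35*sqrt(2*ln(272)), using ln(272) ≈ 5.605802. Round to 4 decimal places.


ln(272) ≈ 5.605802.
2*ln(n) ≈ 11.211604.
sqrt(2*ln(n)) ≈ sqrt(11.211604) ≈ 3.348373.
threshold ≈ 1.35*3.348373 = 4.52030355 ≈ 4.5203.

4.5203


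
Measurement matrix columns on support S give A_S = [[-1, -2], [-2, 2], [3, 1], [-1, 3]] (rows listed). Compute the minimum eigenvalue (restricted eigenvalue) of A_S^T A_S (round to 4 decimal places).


A_S^T A_S = [[15, -2], [-2, 18]].
trace = 33.
det = 266.
disc = trace^2 - 4*det = 1089 - 4*266 = 25.
sqrt(25) = 5.
lam_min = (33 - 5)/2 = 14 = 14.0000.

14.0000


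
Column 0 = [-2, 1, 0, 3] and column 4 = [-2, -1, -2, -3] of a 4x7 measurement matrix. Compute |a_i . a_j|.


Inner product: -2*-2 + 1*-1 + 0*-2 + 3*-3
Products: [4, -1, 0, -9]
Sum = -6.
|dot| = 6.

6


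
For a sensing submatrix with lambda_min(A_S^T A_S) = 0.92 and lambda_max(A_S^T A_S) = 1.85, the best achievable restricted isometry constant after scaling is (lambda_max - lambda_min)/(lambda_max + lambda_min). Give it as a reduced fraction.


lambda_max - lambda_min = 1.85 - 0.92 = 0.93.
lambda_max + lambda_min = 1.85 + 0.92 = 2.77.
delta = 0.93/2.77 = 93/277.

93/277


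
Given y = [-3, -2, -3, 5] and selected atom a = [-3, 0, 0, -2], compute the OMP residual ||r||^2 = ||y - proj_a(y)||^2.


a^T a = 13.
a^T y = -1.
coeff = -1/13 = -1/13.
||r||^2 = 610/13.

610/13


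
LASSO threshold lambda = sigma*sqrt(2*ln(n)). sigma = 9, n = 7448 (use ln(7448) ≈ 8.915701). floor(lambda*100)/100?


ln(7448) ≈ 8.915701.
2*ln(n) ≈ 17.831402.
sqrt(2*ln(n)) ≈ sqrt(17.831402) ≈ 4.222724.
lambda ≈ 9*4.222724 = 38.004516.
floor(lambda*100)/100 = 38.00.

38.00


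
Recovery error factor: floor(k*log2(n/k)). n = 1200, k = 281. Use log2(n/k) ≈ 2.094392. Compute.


log2(n/k) = log2(1200/281) ≈ 2.094392.
k*log2(n/k) ≈ 281*2.094392 = 588.524152.
floor(588.524152) = 588.

588


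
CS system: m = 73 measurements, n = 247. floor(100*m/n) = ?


100*m/n = 100*73/247 ≈ 29.5547.
floor = 29.

29


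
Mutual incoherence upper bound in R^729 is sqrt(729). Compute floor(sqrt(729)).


27^2 = 729 <= 729 < 784 = 28^2, so 27 <= sqrt(729) < 28.
floor(sqrt(729)) = 27.

27


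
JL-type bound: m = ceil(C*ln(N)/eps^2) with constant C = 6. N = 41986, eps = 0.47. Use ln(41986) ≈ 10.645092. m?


ln(41986) ≈ 10.645092.
eps^2 = 0.47^2 = 0.2209.
C*ln(N)/eps^2 ≈ 6*10.645092/0.2209 ≈ 289.1379.
m = ceil(289.1379) = 290.

290


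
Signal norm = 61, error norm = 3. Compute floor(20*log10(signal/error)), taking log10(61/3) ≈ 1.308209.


||x||/||e|| = 61/3.
log10(61/3) ≈ 1.308209.
20*log10(||x||/||e||) ≈ 20*1.308209 = 26.16418.
floor(26.16418) = 26.

26


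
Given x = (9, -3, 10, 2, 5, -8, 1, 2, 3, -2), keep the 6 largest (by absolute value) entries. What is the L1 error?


Sorted |x_i| descending: [10, 9, 8, 5, 3, 3, 2, 2, 2, 1]
Keep top 6: [10, 9, 8, 5, 3, 3]
Tail entries: [2, 2, 2, 1]
L1 error = sum of tail = 7.

7


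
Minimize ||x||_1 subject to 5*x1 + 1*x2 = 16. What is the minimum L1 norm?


Axis intercepts:
  x1 = 16/5, x2 = 0: L1 = 16/5
  x1 = 0, x2 = 16: L1 = 16
x* = (16/5, 0)
||x*||_1 = 16/5.

16/5


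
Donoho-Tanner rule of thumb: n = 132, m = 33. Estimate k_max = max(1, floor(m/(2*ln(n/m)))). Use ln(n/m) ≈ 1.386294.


n/m = 132/33 = 4.
ln(n/m) ≈ 1.386294.
2*ln(n/m) ≈ 2.772588.
m/(2*ln(n/m)) ≈ 33/2.772588 ≈ 11.9022.
floor = 11.
k_max = max(1, 11) = 11.

11


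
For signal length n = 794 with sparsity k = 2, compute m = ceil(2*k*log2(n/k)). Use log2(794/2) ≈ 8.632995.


log2(n/k) = log2(794/2) ≈ 8.632995.
2*k*log2(n/k) ≈ 2*2*8.632995 = 34.53198.
m = ceil(34.53198) = 35.

35


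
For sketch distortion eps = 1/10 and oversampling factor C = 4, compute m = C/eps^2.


1/eps = 10.
(1/eps)^2 = 100.
m = 4*100 = 400.

400


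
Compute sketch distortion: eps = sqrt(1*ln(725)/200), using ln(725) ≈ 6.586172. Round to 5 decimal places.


ln(725) ≈ 6.586172.
1*ln(N)/m ≈ 1*6.586172/200 ≈ 0.03293086.
eps = sqrt(0.03293086) ≈ 0.1814686 ≈ 0.18147.

0.18147


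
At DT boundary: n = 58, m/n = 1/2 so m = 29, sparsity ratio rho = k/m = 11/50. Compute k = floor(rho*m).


m = 1/2*58 = 29.
rho = 11/50.
rho*m = 11/50*29 = 6.38.
k = floor(6.38) = 6.

6


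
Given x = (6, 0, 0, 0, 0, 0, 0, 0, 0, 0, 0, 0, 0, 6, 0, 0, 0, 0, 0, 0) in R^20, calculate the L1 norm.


Non-zero entries: [(0, 6), (13, 6)]
Absolute values: [6, 6]
||x||_1 = sum = 12.

12


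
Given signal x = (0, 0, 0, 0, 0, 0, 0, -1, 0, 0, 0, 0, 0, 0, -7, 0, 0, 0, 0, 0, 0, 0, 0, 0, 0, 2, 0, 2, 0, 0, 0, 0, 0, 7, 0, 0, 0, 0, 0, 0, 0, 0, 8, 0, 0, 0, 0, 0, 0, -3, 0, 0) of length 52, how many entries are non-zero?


Non-zero positions: [7, 14, 25, 27, 33, 42, 49].
Sparsity = 7.

7


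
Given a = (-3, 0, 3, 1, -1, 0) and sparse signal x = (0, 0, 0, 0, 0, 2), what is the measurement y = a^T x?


Non-zero terms: ['0*2']
Products: [0]
y = sum = 0.

0


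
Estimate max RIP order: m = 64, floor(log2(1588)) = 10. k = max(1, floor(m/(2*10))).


floor(log2(1588)) = 10.
2*10 = 20.
m/(2*floor(log2(n))) = 64/20 ≈ 3.2.
floor = 3.
k = max(1, 3) = 3.

3


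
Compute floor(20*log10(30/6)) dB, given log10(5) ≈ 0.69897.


||x||/||e|| = 30/6 = 5.
log10(5) ≈ 0.69897.
20*log10(||x||/||e||) ≈ 20*0.69897 = 13.9794.
floor(13.9794) = 13.

13


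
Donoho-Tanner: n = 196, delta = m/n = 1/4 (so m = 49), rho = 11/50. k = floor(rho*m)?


m = 1/4*196 = 49.
rho = 11/50.
rho*m = 11/50*49 = 10.78.
k = floor(10.78) = 10.

10


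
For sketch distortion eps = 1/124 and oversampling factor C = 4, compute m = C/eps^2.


1/eps = 124.
(1/eps)^2 = 15376.
m = 4*15376 = 61504.

61504


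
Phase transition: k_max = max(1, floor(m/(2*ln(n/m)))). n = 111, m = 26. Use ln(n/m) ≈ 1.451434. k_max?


n/m = 111/26.
ln(n/m) ≈ 1.451434.
2*ln(n/m) ≈ 2.902868.
m/(2*ln(n/m)) ≈ 26/2.902868 ≈ 8.9567.
floor = 8.
k_max = max(1, 8) = 8.

8


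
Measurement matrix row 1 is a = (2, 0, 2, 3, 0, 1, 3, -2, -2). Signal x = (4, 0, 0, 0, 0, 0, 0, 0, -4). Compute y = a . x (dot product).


Non-zero terms: ['2*4', '-2*-4']
Products: [8, 8]
y = sum = 16.

16


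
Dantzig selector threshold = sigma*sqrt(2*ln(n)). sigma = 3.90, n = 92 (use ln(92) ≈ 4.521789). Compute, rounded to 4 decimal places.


ln(92) ≈ 4.521789.
2*ln(n) ≈ 9.043578.
sqrt(2*ln(n)) ≈ sqrt(9.043578) ≈ 3.007254.
threshold ≈ 3.90*3.007254 = 11.7282906 ≈ 11.7283.

11.7283


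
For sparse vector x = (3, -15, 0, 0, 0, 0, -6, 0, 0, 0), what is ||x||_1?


Non-zero entries: [(0, 3), (1, -15), (6, -6)]
Absolute values: [3, 15, 6]
||x||_1 = sum = 24.

24


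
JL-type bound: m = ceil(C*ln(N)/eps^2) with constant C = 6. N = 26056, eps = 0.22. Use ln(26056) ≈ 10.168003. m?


ln(26056) ≈ 10.168003.
eps^2 = 0.22^2 = 0.0484.
C*ln(N)/eps^2 ≈ 6*10.168003/0.0484 ≈ 1260.4962.
m = ceil(1260.4962) = 1261.

1261


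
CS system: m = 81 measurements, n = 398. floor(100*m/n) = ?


100*m/n = 100*81/398 ≈ 20.3518.
floor = 20.

20


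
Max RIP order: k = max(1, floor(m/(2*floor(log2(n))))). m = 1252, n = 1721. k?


floor(log2(1721)) = 10.
2*10 = 20.
m/(2*floor(log2(n))) = 1252/20 ≈ 62.6.
floor = 62.
k = max(1, 62) = 62.

62


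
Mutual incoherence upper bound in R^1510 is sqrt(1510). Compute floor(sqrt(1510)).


38^2 = 1444 <= 1510 < 1521 = 39^2, so 38 <= sqrt(1510) < 39.
floor(sqrt(1510)) = 38.

38


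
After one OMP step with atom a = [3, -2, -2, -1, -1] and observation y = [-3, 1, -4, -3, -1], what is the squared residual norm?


a^T a = 19.
a^T y = 1.
coeff = 1/19 = 1/19.
||r||^2 = 683/19.

683/19


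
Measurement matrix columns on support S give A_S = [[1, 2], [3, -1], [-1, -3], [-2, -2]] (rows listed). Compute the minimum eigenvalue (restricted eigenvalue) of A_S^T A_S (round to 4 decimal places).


A_S^T A_S = [[15, 6], [6, 18]].
trace = 33.
det = 234.
disc = trace^2 - 4*det = 1089 - 4*234 = 153.
sqrt(153) ≈ 12.369317.
lam_min = (33 - sqrt(153))/2 ≈ (33 - 12.369317)/2 = 10.3153415 ≈ 10.3153.

10.3153


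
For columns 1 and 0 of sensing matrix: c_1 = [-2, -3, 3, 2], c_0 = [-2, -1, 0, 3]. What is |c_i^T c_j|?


Inner product: -2*-2 + -3*-1 + 3*0 + 2*3
Products: [4, 3, 0, 6]
Sum = 13.
|dot| = 13.

13


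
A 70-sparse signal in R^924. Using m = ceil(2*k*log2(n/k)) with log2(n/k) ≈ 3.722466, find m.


log2(n/k) = log2(924/70) ≈ 3.722466.
2*k*log2(n/k) ≈ 2*70*3.722466 = 521.14524.
m = ceil(521.14524) = 522.

522


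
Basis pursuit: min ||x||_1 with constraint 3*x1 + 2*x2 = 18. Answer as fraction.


Axis intercepts:
  x1 = 6, x2 = 0: L1 = 6
  x1 = 0, x2 = 9: L1 = 9
x* = (6, 0)
||x*||_1 = 6.

6


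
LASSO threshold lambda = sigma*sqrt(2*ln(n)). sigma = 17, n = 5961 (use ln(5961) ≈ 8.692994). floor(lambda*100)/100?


ln(5961) ≈ 8.692994.
2*ln(n) ≈ 17.385988.
sqrt(2*ln(n)) ≈ sqrt(17.385988) ≈ 4.169651.
lambda ≈ 17*4.169651 = 70.884067.
floor(lambda*100)/100 = 70.88.

70.88


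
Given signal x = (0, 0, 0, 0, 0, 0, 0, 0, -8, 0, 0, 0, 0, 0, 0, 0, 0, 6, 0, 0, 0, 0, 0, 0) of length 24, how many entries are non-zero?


Non-zero positions: [8, 17].
Sparsity = 2.

2


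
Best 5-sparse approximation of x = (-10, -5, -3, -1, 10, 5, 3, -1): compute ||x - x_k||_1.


Sorted |x_i| descending: [10, 10, 5, 5, 3, 3, 1, 1]
Keep top 5: [10, 10, 5, 5, 3]
Tail entries: [3, 1, 1]
L1 error = sum of tail = 5.

5


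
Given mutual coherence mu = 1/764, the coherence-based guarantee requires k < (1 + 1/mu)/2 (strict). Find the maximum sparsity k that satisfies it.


1/mu = 764.
1 + 1/mu = 765.
(1 + 1/mu)/2 = 382.5 is not an integer, so k_max = floor(382.5) = 382.

382


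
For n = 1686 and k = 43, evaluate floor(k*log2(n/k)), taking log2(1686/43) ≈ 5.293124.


log2(n/k) = log2(1686/43) ≈ 5.293124.
k*log2(n/k) ≈ 43*5.293124 = 227.604332.
floor(227.604332) = 227.

227


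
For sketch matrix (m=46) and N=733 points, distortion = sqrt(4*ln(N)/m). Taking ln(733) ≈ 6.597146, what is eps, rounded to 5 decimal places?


ln(733) ≈ 6.597146.
4*ln(N)/m ≈ 4*6.597146/46 ≈ 0.57366487.
eps = sqrt(0.57366487) ≈ 0.7574067 ≈ 0.75741.

0.75741


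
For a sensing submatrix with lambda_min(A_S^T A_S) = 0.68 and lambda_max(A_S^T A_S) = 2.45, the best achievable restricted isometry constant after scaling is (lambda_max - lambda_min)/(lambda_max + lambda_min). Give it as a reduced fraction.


lambda_max - lambda_min = 2.45 - 0.68 = 1.77.
lambda_max + lambda_min = 2.45 + 0.68 = 3.13.
delta = 1.77/3.13 = 177/313.

177/313


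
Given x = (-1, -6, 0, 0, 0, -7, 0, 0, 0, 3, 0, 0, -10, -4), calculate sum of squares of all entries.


Non-zero entries: [(0, -1), (1, -6), (5, -7), (9, 3), (12, -10), (13, -4)]
Squares: [1, 36, 49, 9, 100, 16]
||x||_2^2 = sum = 211.

211


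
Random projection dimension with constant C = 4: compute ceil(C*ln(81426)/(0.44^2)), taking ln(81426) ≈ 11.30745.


ln(81426) ≈ 11.30745.
eps^2 = 0.44^2 = 0.1936.
C*ln(N)/eps^2 ≈ 4*11.30745/0.1936 ≈ 233.625.
m = ceil(233.625) = 234.

234


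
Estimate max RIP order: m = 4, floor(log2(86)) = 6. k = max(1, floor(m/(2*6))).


floor(log2(86)) = 6.
2*6 = 12.
m/(2*floor(log2(n))) = 4/12 ≈ 0.3333.
floor = 0.
k = max(1, 0) = 1.

1


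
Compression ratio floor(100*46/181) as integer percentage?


100*m/n = 100*46/181 ≈ 25.4144.
floor = 25.

25


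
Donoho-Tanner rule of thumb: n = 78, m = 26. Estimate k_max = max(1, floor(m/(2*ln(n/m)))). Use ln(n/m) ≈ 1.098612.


n/m = 78/26 = 3.
ln(n/m) ≈ 1.098612.
2*ln(n/m) ≈ 2.197224.
m/(2*ln(n/m)) ≈ 26/2.197224 ≈ 11.8331.
floor = 11.
k_max = max(1, 11) = 11.

11


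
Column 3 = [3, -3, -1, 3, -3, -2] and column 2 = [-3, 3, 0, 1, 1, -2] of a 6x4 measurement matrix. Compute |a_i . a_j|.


Inner product: 3*-3 + -3*3 + -1*0 + 3*1 + -3*1 + -2*-2
Products: [-9, -9, 0, 3, -3, 4]
Sum = -14.
|dot| = 14.

14


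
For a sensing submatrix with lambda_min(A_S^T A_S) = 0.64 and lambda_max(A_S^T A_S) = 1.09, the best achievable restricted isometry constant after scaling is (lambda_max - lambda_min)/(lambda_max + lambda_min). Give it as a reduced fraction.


lambda_max - lambda_min = 1.09 - 0.64 = 0.45.
lambda_max + lambda_min = 1.09 + 0.64 = 1.73.
delta = 0.45/1.73 = 45/173.

45/173


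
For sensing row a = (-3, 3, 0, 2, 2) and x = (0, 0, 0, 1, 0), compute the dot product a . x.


Non-zero terms: ['2*1']
Products: [2]
y = sum = 2.

2


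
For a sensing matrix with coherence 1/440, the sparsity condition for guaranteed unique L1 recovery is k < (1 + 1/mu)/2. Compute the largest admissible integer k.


1/mu = 440.
1 + 1/mu = 441.
(1 + 1/mu)/2 = 220.5 is not an integer, so k_max = floor(220.5) = 220.

220


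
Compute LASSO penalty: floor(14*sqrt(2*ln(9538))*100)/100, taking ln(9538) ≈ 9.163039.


ln(9538) ≈ 9.163039.
2*ln(n) ≈ 18.326078.
sqrt(2*ln(n)) ≈ sqrt(18.326078) ≈ 4.280897.
lambda ≈ 14*4.280897 = 59.932558.
floor(lambda*100)/100 = 59.93.

59.93


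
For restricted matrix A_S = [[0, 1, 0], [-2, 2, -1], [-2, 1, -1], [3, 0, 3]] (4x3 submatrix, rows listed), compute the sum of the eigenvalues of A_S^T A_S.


Sum of eigenvalues of A_S^T A_S = trace(A_S^T A_S) = sum of squared column norms of A_S.
A_S^T A_S diagonal: [17, 6, 11].
trace = 17 + 6 + 11 = 34.

34


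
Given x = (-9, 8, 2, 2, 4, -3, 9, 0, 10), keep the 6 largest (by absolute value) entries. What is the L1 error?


Sorted |x_i| descending: [10, 9, 9, 8, 4, 3, 2, 2, 0]
Keep top 6: [10, 9, 9, 8, 4, 3]
Tail entries: [2, 2, 0]
L1 error = sum of tail = 4.

4


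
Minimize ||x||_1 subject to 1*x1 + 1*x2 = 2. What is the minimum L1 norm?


Axis intercepts:
  x1 = 2, x2 = 0: L1 = 2
  x1 = 0, x2 = 2: L1 = 2
x* = (2, 0)
||x*||_1 = 2.

2


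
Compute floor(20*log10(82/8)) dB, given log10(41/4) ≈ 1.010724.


||x||/||e|| = 82/8 = 41/4.
log10(41/4) ≈ 1.010724.
20*log10(||x||/||e||) ≈ 20*1.010724 = 20.21448.
floor(20.21448) = 20.

20


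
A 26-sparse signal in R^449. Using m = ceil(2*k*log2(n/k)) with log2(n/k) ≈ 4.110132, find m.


log2(n/k) = log2(449/26) ≈ 4.110132.
2*k*log2(n/k) ≈ 2*26*4.110132 = 213.726864.
m = ceil(213.726864) = 214.

214


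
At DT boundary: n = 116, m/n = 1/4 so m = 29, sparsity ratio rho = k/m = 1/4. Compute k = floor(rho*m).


m = 1/4*116 = 29.
rho = 1/4.
rho*m = 1/4*29 = 7.25.
k = floor(7.25) = 7.

7


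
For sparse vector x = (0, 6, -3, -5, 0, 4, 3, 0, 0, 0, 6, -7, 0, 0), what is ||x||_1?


Non-zero entries: [(1, 6), (2, -3), (3, -5), (5, 4), (6, 3), (10, 6), (11, -7)]
Absolute values: [6, 3, 5, 4, 3, 6, 7]
||x||_1 = sum = 34.

34


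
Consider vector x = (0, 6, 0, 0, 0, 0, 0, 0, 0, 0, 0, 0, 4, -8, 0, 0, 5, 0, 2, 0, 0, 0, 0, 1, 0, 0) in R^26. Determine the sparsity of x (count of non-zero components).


Non-zero positions: [1, 12, 13, 16, 18, 23].
Sparsity = 6.

6


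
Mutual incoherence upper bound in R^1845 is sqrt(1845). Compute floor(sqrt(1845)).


42^2 = 1764 <= 1845 < 1849 = 43^2, so 42 <= sqrt(1845) < 43.
floor(sqrt(1845)) = 42.

42


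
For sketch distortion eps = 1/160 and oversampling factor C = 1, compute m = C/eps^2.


1/eps = 160.
(1/eps)^2 = 25600.
m = 1*25600 = 25600.

25600


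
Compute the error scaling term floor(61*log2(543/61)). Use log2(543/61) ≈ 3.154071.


log2(n/k) = log2(543/61) ≈ 3.154071.
k*log2(n/k) ≈ 61*3.154071 = 192.398331.
floor(192.398331) = 192.

192


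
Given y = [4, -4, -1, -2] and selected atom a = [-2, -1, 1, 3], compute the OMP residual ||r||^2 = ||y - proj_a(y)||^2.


a^T a = 15.
a^T y = -11.
coeff = -11/15 = -11/15.
||r||^2 = 434/15.

434/15


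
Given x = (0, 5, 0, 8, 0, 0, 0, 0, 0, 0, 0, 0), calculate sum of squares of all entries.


Non-zero entries: [(1, 5), (3, 8)]
Squares: [25, 64]
||x||_2^2 = sum = 89.

89


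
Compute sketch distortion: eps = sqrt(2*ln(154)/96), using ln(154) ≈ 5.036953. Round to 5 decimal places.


ln(154) ≈ 5.036953.
2*ln(N)/m ≈ 2*5.036953/96 ≈ 0.10493652.
eps = sqrt(0.10493652) ≈ 0.3239391 ≈ 0.32394.

0.32394


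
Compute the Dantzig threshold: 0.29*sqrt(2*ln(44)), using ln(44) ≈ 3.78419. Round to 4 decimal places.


ln(44) ≈ 3.78419.
2*ln(n) ≈ 7.56838.
sqrt(2*ln(n)) ≈ sqrt(7.56838) ≈ 2.751069.
threshold ≈ 0.29*2.751069 = 0.79781001 ≈ 0.7978.

0.7978


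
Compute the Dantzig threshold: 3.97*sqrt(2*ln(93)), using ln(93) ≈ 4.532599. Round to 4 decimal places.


ln(93) ≈ 4.532599.
2*ln(n) ≈ 9.065198.
sqrt(2*ln(n)) ≈ sqrt(9.065198) ≈ 3.010847.
threshold ≈ 3.97*3.010847 = 11.95306259 ≈ 11.9531.

11.9531


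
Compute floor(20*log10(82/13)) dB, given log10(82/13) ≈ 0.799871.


||x||/||e|| = 82/13.
log10(82/13) ≈ 0.799871.
20*log10(||x||/||e||) ≈ 20*0.799871 = 15.99742.
floor(15.99742) = 15.

15


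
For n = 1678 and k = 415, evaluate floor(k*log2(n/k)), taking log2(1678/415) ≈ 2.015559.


log2(n/k) = log2(1678/415) ≈ 2.015559.
k*log2(n/k) ≈ 415*2.015559 = 836.456985.
floor(836.456985) = 836.

836


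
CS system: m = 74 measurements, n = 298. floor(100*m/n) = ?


100*m/n = 100*74/298 ≈ 24.8322.
floor = 24.

24


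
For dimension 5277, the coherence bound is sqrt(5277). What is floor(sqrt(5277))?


72^2 = 5184 <= 5277 < 5329 = 73^2, so 72 <= sqrt(5277) < 73.
floor(sqrt(5277)) = 72.

72


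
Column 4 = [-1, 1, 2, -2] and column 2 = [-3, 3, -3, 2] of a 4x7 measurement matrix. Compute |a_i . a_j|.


Inner product: -1*-3 + 1*3 + 2*-3 + -2*2
Products: [3, 3, -6, -4]
Sum = -4.
|dot| = 4.

4


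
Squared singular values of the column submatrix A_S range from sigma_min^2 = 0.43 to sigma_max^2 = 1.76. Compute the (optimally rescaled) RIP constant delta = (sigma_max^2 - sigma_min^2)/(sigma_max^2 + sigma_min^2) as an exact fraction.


lambda_max - lambda_min = 1.76 - 0.43 = 1.33.
lambda_max + lambda_min = 1.76 + 0.43 = 2.19.
delta = 1.33/2.19 = 133/219.

133/219


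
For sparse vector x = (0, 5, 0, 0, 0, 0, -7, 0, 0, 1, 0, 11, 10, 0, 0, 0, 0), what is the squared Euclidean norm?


Non-zero entries: [(1, 5), (6, -7), (9, 1), (11, 11), (12, 10)]
Squares: [25, 49, 1, 121, 100]
||x||_2^2 = sum = 296.

296


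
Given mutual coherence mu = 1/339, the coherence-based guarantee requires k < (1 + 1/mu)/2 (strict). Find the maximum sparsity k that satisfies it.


1/mu = 339.
1 + 1/mu = 340.
(1 + 1/mu)/2 = 170 is an integer and the inequality is strict, so k_max = 170 - 1 = 169.

169


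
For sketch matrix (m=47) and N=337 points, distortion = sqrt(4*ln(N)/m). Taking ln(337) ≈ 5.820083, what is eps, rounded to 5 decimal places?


ln(337) ≈ 5.820083.
4*ln(N)/m ≈ 4*5.820083/47 ≈ 0.49532621.
eps = sqrt(0.49532621) ≈ 0.7037942 ≈ 0.70379.

0.70379


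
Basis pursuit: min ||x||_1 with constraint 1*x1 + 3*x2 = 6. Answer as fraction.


Axis intercepts:
  x1 = 6, x2 = 0: L1 = 6
  x1 = 0, x2 = 2: L1 = 2
x* = (0, 2)
||x*||_1 = 2.

2


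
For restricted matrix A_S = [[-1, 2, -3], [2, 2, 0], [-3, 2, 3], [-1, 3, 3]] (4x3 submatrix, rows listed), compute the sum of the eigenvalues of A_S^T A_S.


Sum of eigenvalues of A_S^T A_S = trace(A_S^T A_S) = sum of squared column norms of A_S.
A_S^T A_S diagonal: [15, 21, 27].
trace = 15 + 21 + 27 = 63.

63


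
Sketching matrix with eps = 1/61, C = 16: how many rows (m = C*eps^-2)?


1/eps = 61.
(1/eps)^2 = 3721.
m = 16*3721 = 59536.

59536


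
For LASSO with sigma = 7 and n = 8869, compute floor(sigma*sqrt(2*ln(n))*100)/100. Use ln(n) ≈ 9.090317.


ln(8869) ≈ 9.090317.
2*ln(n) ≈ 18.180634.
sqrt(2*ln(n)) ≈ sqrt(18.180634) ≈ 4.263875.
lambda ≈ 7*4.263875 = 29.847125.
floor(lambda*100)/100 = 29.84.

29.84


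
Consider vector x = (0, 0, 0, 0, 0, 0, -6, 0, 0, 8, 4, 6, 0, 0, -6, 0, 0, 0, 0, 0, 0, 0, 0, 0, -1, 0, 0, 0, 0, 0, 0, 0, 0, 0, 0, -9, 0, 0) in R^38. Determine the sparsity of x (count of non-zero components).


Non-zero positions: [6, 9, 10, 11, 14, 24, 35].
Sparsity = 7.

7


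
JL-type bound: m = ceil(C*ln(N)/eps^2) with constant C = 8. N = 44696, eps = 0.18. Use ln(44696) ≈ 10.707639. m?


ln(44696) ≈ 10.707639.
eps^2 = 0.18^2 = 0.0324.
C*ln(N)/eps^2 ≈ 8*10.707639/0.0324 ≈ 2643.8615.
m = ceil(2643.8615) = 2644.

2644


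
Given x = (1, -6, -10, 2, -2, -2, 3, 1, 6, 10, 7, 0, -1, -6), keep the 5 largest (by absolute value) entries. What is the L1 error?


Sorted |x_i| descending: [10, 10, 7, 6, 6, 6, 3, 2, 2, 2, 1, 1, 1, 0]
Keep top 5: [10, 10, 7, 6, 6]
Tail entries: [6, 3, 2, 2, 2, 1, 1, 1, 0]
L1 error = sum of tail = 18.

18


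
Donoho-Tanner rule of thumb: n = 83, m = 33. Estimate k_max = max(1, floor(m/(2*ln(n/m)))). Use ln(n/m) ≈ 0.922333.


n/m = 83/33.
ln(n/m) ≈ 0.922333.
2*ln(n/m) ≈ 1.844666.
m/(2*ln(n/m)) ≈ 33/1.844666 ≈ 17.8894.
floor = 17.
k_max = max(1, 17) = 17.

17


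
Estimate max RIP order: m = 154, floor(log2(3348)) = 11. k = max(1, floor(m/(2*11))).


floor(log2(3348)) = 11.
2*11 = 22.
m/(2*floor(log2(n))) = 154/22 ≈ 7.0.
floor = 7.
k = max(1, 7) = 7.

7


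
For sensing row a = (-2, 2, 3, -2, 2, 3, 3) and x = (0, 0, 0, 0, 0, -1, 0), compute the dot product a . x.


Non-zero terms: ['3*-1']
Products: [-3]
y = sum = -3.

-3


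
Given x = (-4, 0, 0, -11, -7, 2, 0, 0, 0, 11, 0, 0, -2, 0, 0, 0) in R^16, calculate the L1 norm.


Non-zero entries: [(0, -4), (3, -11), (4, -7), (5, 2), (9, 11), (12, -2)]
Absolute values: [4, 11, 7, 2, 11, 2]
||x||_1 = sum = 37.

37


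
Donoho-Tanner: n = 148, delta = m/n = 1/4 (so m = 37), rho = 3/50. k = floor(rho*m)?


m = 1/4*148 = 37.
rho = 3/50.
rho*m = 3/50*37 = 2.22.
k = floor(2.22) = 2.

2


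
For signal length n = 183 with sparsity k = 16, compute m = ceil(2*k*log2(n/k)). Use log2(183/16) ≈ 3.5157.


log2(n/k) = log2(183/16) ≈ 3.5157.
2*k*log2(n/k) ≈ 2*16*3.5157 = 112.5024.
m = ceil(112.5024) = 113.

113


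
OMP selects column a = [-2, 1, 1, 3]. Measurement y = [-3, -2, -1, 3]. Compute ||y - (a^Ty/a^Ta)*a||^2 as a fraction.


a^T a = 15.
a^T y = 12.
coeff = 12/15 = 4/5.
||r||^2 = 67/5.

67/5


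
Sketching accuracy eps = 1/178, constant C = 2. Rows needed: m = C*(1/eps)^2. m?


1/eps = 178.
(1/eps)^2 = 31684.
m = 2*31684 = 63368.

63368


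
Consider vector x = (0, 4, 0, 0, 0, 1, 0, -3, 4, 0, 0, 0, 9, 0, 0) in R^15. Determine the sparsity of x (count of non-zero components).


Non-zero positions: [1, 5, 7, 8, 12].
Sparsity = 5.

5


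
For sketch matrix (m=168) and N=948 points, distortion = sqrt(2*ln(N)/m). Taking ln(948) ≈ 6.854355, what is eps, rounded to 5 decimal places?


ln(948) ≈ 6.854355.
2*ln(N)/m ≈ 2*6.854355/168 ≈ 0.08159946.
eps = sqrt(0.08159946) ≈ 0.2856562 ≈ 0.28566.

0.28566


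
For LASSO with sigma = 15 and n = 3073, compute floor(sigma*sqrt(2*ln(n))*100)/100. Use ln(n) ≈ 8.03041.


ln(3073) ≈ 8.03041.
2*ln(n) ≈ 16.06082.
sqrt(2*ln(n)) ≈ sqrt(16.06082) ≈ 4.007595.
lambda ≈ 15*4.007595 = 60.113925.
floor(lambda*100)/100 = 60.11.

60.11


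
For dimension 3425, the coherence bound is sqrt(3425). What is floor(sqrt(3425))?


58^2 = 3364 <= 3425 < 3481 = 59^2, so 58 <= sqrt(3425) < 59.
floor(sqrt(3425)) = 58.

58


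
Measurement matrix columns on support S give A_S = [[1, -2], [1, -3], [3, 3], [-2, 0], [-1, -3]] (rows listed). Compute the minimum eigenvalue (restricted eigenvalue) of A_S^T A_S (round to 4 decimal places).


A_S^T A_S = [[16, 7], [7, 31]].
trace = 47.
det = 447.
disc = trace^2 - 4*det = 2209 - 4*447 = 421.
sqrt(421) ≈ 20.518285.
lam_min = (47 - sqrt(421))/2 ≈ (47 - 20.518285)/2 = 13.2408575 ≈ 13.2409.

13.2409


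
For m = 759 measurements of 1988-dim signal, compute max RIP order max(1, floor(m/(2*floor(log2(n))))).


floor(log2(1988)) = 10.
2*10 = 20.
m/(2*floor(log2(n))) = 759/20 ≈ 37.95.
floor = 37.
k = max(1, 37) = 37.

37


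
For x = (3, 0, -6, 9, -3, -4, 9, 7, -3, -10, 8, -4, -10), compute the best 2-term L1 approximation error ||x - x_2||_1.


Sorted |x_i| descending: [10, 10, 9, 9, 8, 7, 6, 4, 4, 3, 3, 3, 0]
Keep top 2: [10, 10]
Tail entries: [9, 9, 8, 7, 6, 4, 4, 3, 3, 3, 0]
L1 error = sum of tail = 56.

56


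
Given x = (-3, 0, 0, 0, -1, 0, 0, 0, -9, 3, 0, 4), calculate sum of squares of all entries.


Non-zero entries: [(0, -3), (4, -1), (8, -9), (9, 3), (11, 4)]
Squares: [9, 1, 81, 9, 16]
||x||_2^2 = sum = 116.

116


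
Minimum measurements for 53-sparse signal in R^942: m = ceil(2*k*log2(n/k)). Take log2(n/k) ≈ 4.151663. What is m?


log2(n/k) = log2(942/53) ≈ 4.151663.
2*k*log2(n/k) ≈ 2*53*4.151663 = 440.076278.
m = ceil(440.076278) = 441.

441


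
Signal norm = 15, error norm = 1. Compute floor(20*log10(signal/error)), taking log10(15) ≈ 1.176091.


||x||/||e|| = 15/1 = 15.
log10(15) ≈ 1.176091.
20*log10(||x||/||e||) ≈ 20*1.176091 = 23.52182.
floor(23.52182) = 23.

23


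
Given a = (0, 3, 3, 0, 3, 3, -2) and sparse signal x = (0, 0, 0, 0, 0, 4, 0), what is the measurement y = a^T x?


Non-zero terms: ['3*4']
Products: [12]
y = sum = 12.

12


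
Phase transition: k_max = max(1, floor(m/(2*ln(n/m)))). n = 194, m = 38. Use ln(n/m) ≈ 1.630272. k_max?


n/m = 194/38 = 97/19.
ln(n/m) ≈ 1.630272.
2*ln(n/m) ≈ 3.260544.
m/(2*ln(n/m)) ≈ 38/3.260544 ≈ 11.6545.
floor = 11.
k_max = max(1, 11) = 11.

11


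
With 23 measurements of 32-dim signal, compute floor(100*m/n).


100*m/n = 100*23/32 ≈ 71.875.
floor = 71.

71


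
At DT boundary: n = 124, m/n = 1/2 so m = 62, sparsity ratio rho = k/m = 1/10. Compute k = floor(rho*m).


m = 1/2*124 = 62.
rho = 1/10.
rho*m = 1/10*62 = 6.2.
k = floor(6.2) = 6.

6


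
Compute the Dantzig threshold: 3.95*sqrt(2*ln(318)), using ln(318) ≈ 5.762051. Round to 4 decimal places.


ln(318) ≈ 5.762051.
2*ln(n) ≈ 11.524102.
sqrt(2*ln(n)) ≈ sqrt(11.524102) ≈ 3.394717.
threshold ≈ 3.95*3.394717 = 13.40913215 ≈ 13.4091.

13.4091


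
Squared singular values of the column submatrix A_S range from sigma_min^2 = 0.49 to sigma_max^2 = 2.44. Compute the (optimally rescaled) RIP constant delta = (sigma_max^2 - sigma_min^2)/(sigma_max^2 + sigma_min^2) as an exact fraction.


lambda_max - lambda_min = 2.44 - 0.49 = 1.95.
lambda_max + lambda_min = 2.44 + 0.49 = 2.93.
delta = 1.95/2.93 = 195/293.

195/293


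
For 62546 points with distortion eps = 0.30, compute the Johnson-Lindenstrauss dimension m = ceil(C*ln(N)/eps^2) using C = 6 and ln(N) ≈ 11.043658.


ln(62546) ≈ 11.043658.
eps^2 = 0.30^2 = 0.09.
C*ln(N)/eps^2 ≈ 6*11.043658/0.09 ≈ 736.2439.
m = ceil(736.2439) = 737.

737


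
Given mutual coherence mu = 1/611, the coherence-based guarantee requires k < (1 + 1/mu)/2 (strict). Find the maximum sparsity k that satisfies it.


1/mu = 611.
1 + 1/mu = 612.
(1 + 1/mu)/2 = 306 is an integer and the inequality is strict, so k_max = 306 - 1 = 305.

305


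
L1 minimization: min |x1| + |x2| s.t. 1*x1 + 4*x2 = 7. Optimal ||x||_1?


Axis intercepts:
  x1 = 7, x2 = 0: L1 = 7
  x1 = 0, x2 = 7/4: L1 = 7/4
x* = (0, 7/4)
||x*||_1 = 7/4.

7/4


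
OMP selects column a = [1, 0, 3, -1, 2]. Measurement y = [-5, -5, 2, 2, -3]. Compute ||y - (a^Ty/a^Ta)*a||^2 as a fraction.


a^T a = 15.
a^T y = -7.
coeff = -7/15 = -7/15.
||r||^2 = 956/15.

956/15


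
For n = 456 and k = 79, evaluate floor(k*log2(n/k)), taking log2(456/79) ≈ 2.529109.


log2(n/k) = log2(456/79) ≈ 2.529109.
k*log2(n/k) ≈ 79*2.529109 = 199.799611.
floor(199.799611) = 199.

199


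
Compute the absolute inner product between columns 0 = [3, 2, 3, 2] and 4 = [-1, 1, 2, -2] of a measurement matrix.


Inner product: 3*-1 + 2*1 + 3*2 + 2*-2
Products: [-3, 2, 6, -4]
Sum = 1.
|dot| = 1.

1


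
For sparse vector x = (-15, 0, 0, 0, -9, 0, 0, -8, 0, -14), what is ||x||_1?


Non-zero entries: [(0, -15), (4, -9), (7, -8), (9, -14)]
Absolute values: [15, 9, 8, 14]
||x||_1 = sum = 46.

46


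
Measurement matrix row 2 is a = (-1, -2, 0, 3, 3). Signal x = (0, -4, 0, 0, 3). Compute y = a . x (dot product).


Non-zero terms: ['-2*-4', '3*3']
Products: [8, 9]
y = sum = 17.

17


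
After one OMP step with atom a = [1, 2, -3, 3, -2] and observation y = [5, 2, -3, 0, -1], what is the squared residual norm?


a^T a = 27.
a^T y = 20.
coeff = 20/27 = 20/27.
||r||^2 = 653/27.

653/27


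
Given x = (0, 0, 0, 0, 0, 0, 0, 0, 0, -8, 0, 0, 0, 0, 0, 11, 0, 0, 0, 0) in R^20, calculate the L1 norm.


Non-zero entries: [(9, -8), (15, 11)]
Absolute values: [8, 11]
||x||_1 = sum = 19.

19


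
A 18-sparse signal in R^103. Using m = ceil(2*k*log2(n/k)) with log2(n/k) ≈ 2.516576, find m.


log2(n/k) = log2(103/18) ≈ 2.516576.
2*k*log2(n/k) ≈ 2*18*2.516576 = 90.596736.
m = ceil(90.596736) = 91.

91


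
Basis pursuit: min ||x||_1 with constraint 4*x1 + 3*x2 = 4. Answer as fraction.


Axis intercepts:
  x1 = 1, x2 = 0: L1 = 1
  x1 = 0, x2 = 4/3: L1 = 4/3
x* = (1, 0)
||x*||_1 = 1.

1


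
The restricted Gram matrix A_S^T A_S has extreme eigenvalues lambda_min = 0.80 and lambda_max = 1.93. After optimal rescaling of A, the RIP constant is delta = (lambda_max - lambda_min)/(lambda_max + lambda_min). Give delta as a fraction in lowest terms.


lambda_max - lambda_min = 1.93 - 0.80 = 1.13.
lambda_max + lambda_min = 1.93 + 0.80 = 2.73.
delta = 1.13/2.73 = 113/273.

113/273


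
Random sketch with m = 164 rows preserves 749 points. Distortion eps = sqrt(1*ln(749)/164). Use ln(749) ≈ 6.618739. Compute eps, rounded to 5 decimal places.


ln(749) ≈ 6.618739.
1*ln(N)/m ≈ 1*6.618739/164 ≈ 0.04035816.
eps = sqrt(0.04035816) ≈ 0.2008934 ≈ 0.20089.

0.20089


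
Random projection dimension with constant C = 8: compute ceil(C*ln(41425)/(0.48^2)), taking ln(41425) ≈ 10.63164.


ln(41425) ≈ 10.63164.
eps^2 = 0.48^2 = 0.2304.
C*ln(N)/eps^2 ≈ 8*10.63164/0.2304 ≈ 369.1542.
m = ceil(369.1542) = 370.

370


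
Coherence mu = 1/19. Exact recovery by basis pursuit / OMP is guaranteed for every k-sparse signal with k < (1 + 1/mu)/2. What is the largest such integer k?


1/mu = 19.
1 + 1/mu = 20.
(1 + 1/mu)/2 = 10 is an integer and the inequality is strict, so k_max = 10 - 1 = 9.

9


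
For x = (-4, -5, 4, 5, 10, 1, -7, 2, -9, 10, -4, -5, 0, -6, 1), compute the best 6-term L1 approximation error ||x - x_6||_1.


Sorted |x_i| descending: [10, 10, 9, 7, 6, 5, 5, 5, 4, 4, 4, 2, 1, 1, 0]
Keep top 6: [10, 10, 9, 7, 6, 5]
Tail entries: [5, 5, 4, 4, 4, 2, 1, 1, 0]
L1 error = sum of tail = 26.

26


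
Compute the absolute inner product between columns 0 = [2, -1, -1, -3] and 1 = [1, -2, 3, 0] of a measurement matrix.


Inner product: 2*1 + -1*-2 + -1*3 + -3*0
Products: [2, 2, -3, 0]
Sum = 1.
|dot| = 1.

1


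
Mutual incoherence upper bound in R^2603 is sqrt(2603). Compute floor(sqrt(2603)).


51^2 = 2601 <= 2603 < 2704 = 52^2, so 51 <= sqrt(2603) < 52.
floor(sqrt(2603)) = 51.

51


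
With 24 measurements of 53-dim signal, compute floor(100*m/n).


100*m/n = 100*24/53 ≈ 45.283.
floor = 45.

45


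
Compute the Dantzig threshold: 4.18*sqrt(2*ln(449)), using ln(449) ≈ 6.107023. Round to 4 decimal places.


ln(449) ≈ 6.107023.
2*ln(n) ≈ 12.214046.
sqrt(2*ln(n)) ≈ sqrt(12.214046) ≈ 3.49486.
threshold ≈ 4.18*3.49486 = 14.6085148 ≈ 14.6085.

14.6085


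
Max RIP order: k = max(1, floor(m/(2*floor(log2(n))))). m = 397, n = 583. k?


floor(log2(583)) = 9.
2*9 = 18.
m/(2*floor(log2(n))) = 397/18 ≈ 22.0556.
floor = 22.
k = max(1, 22) = 22.

22


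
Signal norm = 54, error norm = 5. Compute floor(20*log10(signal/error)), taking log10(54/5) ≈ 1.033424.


||x||/||e|| = 54/5.
log10(54/5) ≈ 1.033424.
20*log10(||x||/||e||) ≈ 20*1.033424 = 20.66848.
floor(20.66848) = 20.

20


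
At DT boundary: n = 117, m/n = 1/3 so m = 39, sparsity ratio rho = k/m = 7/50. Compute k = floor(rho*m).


m = 1/3*117 = 39.
rho = 7/50.
rho*m = 7/50*39 = 5.46.
k = floor(5.46) = 5.

5


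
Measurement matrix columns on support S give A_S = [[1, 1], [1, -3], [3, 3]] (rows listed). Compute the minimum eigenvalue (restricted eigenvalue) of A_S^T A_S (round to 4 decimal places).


A_S^T A_S = [[11, 7], [7, 19]].
trace = 30.
det = 160.
disc = trace^2 - 4*det = 900 - 4*160 = 260.
sqrt(260) ≈ 16.124515.
lam_min = (30 - sqrt(260))/2 ≈ (30 - 16.124515)/2 = 6.9377425 ≈ 6.9377.

6.9377


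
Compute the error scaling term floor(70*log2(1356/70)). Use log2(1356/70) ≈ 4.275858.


log2(n/k) = log2(1356/70) ≈ 4.275858.
k*log2(n/k) ≈ 70*4.275858 = 299.31006.
floor(299.31006) = 299.

299


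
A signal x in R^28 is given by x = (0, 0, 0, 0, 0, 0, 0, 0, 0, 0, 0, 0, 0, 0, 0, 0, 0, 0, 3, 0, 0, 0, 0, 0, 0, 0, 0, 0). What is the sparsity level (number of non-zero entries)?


Non-zero positions: [18].
Sparsity = 1.

1


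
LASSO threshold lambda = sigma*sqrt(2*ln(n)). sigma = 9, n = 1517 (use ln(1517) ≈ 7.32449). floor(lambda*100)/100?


ln(1517) ≈ 7.32449.
2*ln(n) ≈ 14.64898.
sqrt(2*ln(n)) ≈ sqrt(14.64898) ≈ 3.827399.
lambda ≈ 9*3.827399 = 34.446591.
floor(lambda*100)/100 = 34.44.

34.44


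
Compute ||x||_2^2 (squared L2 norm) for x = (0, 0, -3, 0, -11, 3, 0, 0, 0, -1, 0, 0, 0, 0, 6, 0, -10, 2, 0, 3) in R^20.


Non-zero entries: [(2, -3), (4, -11), (5, 3), (9, -1), (14, 6), (16, -10), (17, 2), (19, 3)]
Squares: [9, 121, 9, 1, 36, 100, 4, 9]
||x||_2^2 = sum = 289.

289


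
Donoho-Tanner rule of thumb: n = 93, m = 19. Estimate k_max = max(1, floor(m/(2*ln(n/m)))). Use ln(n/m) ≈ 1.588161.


n/m = 93/19.
ln(n/m) ≈ 1.588161.
2*ln(n/m) ≈ 3.176322.
m/(2*ln(n/m)) ≈ 19/3.176322 ≈ 5.9818.
floor = 5.
k_max = max(1, 5) = 5.

5


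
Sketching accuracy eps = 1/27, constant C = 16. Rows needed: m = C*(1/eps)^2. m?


1/eps = 27.
(1/eps)^2 = 729.
m = 16*729 = 11664.

11664


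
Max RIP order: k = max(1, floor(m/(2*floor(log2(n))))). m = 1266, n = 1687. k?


floor(log2(1687)) = 10.
2*10 = 20.
m/(2*floor(log2(n))) = 1266/20 ≈ 63.3.
floor = 63.
k = max(1, 63) = 63.

63


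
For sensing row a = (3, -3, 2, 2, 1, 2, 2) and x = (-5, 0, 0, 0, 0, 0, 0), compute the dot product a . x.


Non-zero terms: ['3*-5']
Products: [-15]
y = sum = -15.

-15


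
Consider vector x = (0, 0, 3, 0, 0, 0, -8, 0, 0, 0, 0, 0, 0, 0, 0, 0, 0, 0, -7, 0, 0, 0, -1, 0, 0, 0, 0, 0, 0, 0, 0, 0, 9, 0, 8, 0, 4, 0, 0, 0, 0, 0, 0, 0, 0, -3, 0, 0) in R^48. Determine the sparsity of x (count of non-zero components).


Non-zero positions: [2, 6, 18, 22, 32, 34, 36, 45].
Sparsity = 8.

8


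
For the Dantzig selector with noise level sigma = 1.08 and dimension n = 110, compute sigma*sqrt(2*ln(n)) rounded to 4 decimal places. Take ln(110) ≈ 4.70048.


ln(110) ≈ 4.70048.
2*ln(n) ≈ 9.40096.
sqrt(2*ln(n)) ≈ sqrt(9.40096) ≈ 3.066098.
threshold ≈ 1.08*3.066098 = 3.31138584 ≈ 3.3114.

3.3114
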